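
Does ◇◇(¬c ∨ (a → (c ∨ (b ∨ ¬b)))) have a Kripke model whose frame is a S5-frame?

Yes, satisfiable

1. ◇◇(¬c ∨ (a → (c ∨ (b ∨ ¬b)))), 0
2. ◇(¬c ∨ (a → (c ∨ (b ∨ ¬b)))), 1
3. ¬c ∨ (a → (c ∨ (b ∨ ¬b))), 2
4. a → (c ∨ (b ∨ ¬b)), 2
5. c ∨ (b ∨ ¬b), 2
6. b ∨ ¬b, 2
7. ¬b, 2
Accessibility: 0R0, 0R1, 0R2, 1R0, 1R1, 1R2, 2R0, 2R1, 2R2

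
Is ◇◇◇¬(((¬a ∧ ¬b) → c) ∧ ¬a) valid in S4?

Tableau for the negation ¬◇◇◇¬(((¬a ∧ ¬b) → c) ∧ ¬a):
1. ¬◇◇◇¬(((¬a ∧ ¬b) → c) ∧ ¬a), w0
2. ¬◇◇¬(((¬a ∧ ¬b) → c) ∧ ¬a), w0   [¬◇-rule on 1 via w0Rw0]
3. ¬◇¬(((¬a ∧ ¬b) → c) ∧ ¬a), w0   [¬◇-rule on 2 via w0Rw0]
4. ((¬a ∧ ¬b) → c) ∧ ¬a, w0   [¬◇-rule on 3 via w0Rw0]
5. (¬a ∧ ¬b) → c, w0   [∧-rule on 4]
6. ¬a, w0   [∧-rule on 4]
7. c, w0   [→-rule on 5 (branches; this branch)]
Accessibility: w0Rw0
The negation has an open branch (countermodel exists).

No, not valid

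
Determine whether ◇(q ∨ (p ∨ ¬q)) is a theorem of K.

Tableau for the negation ¬◇(q ∨ (p ∨ ¬q)):
1. ¬◇(q ∨ (p ∨ ¬q)), 0
The negation has an open branch (countermodel exists).

Not valid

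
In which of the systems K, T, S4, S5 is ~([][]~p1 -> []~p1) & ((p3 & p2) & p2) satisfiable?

T-tableau for the formula:
1. ~([][]~p1 -> []~p1) & ((p3 & p2) & p2), u
2. ~([][]~p1 -> []~p1), u
3. (p3 & p2) & p2, u
4. [][]~p1, u
5. ~[]~p1, u
6. p3 & p2, u
7. p2, u
8. p3, u
9. []~p1, u
10. ~p1, u
11. p1, v
12. []~p1, v
13. ~p1, v
Accessibility: uRu, uRv, vRv
Branch closes: p1 and ~p1 both at v.
Every branch closes (one shown): unsatisfiable in T, hence also in S4, S5 (every S4/S5-frame is a T-frame).
K-tableau for the formula:
1. ~([][]~p1 -> []~p1) & ((p3 & p2) & p2), u
2. ~([][]~p1 -> []~p1), u
3. (p3 & p2) & p2, u
4. [][]~p1, u
5. ~[]~p1, u
6. p3 & p2, u
7. p2, u
8. p3, u
9. p1, v
10. []~p1, v
Accessibility: uRv
Complete open branch: satisfiable in K.

K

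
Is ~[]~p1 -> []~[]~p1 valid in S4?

Tableau for the negation ~(~[]~p1 -> []~[]~p1):
1. ~(~[]~p1 -> []~[]~p1), w0
2. ~[]~p1, w0
3. ~[]~[]~p1, w0
4. p1, w1
5. []~p1, w2
6. ~p1, w2
Accessibility: w0Rw0, w0Rw1, w0Rw2, w1Rw1, w2Rw2
The negation has an open branch (countermodel exists).

Not valid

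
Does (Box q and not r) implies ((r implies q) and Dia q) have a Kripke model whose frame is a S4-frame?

1. (Box q and not r) implies ((r implies q) and Dia q), 0
2. (r implies q) and Dia q, 0
3. r implies q, 0
4. Dia q, 0
5. q, 0
6. q, 1
Accessibility: 0R0, 0R1, 1R1

Satisfiable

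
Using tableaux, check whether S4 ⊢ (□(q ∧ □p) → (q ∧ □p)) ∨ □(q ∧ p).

Tableau for the negation ¬((□(q ∧ □p) → (q ∧ □p)) ∨ □(q ∧ p)):
1. ¬((□(q ∧ □p) → (q ∧ □p)) ∨ □(q ∧ p)), u
2. ¬(□(q ∧ □p) → (q ∧ □p)), u   [¬∨-rule on 1]
3. ¬□(q ∧ p), u   [¬∨-rule on 1]
4. □(q ∧ □p), u   [¬→-rule on 2]
5. ¬(q ∧ □p), u   [¬→-rule on 2]
6. q ∧ □p, u   [□-rule on 4 via uRu]
7. q, u   [∧-rule on 6]
8. □p, u   [∧-rule on 6]
9. p, u   [□-rule on 8 via uRu]
10. ¬□p, u   [¬∧-rule on 5 (branches; this branch)]
11. ¬(q ∧ p), v   [¬□-rule on 3: fresh world v, uRv]
12. q ∧ □p, v   [□-rule on 4 via uRv]
13. q, v   [∧-rule on 12]
14. □p, v   [∧-rule on 12]
15. p, v   [□-rule on 8 via uRv]
16. ¬p, v   [¬∧-rule on 11 (branches; this branch)]
Accessibility: uRu, uRv, vRv
Branch closes: p and ¬p both at v.
Every branch of the negation's tableau closes; the branch above is one of them.

Yes, valid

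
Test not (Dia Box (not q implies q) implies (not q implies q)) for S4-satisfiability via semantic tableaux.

1. not (Dia Box (not q implies q) implies (not q implies q)), w0
2. Dia Box (not q implies q), w0   [neg-implies-rule on 1]
3. not (not q implies q), w0   [neg-implies-rule on 1]
4. not q, w0   [neg-implies-rule on 3]
5. Box (not q implies q), w1   [Dia-rule on 2: fresh world w1, w0Rw1]
6. not q implies q, w1   [Box-rule on 5 via w1Rw1]
7. q, w1   [implies-rule on 6 (branches; this branch)]
Accessibility: w0Rw0, w0Rw1, w1Rw1

Satisfiable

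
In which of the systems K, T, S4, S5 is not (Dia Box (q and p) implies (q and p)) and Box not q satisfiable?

K

K-tableau for the formula:
1. not (Dia Box (q and p) implies (q and p)) and Box not q, 0
2. not (Dia Box (q and p) implies (q and p)), 0
3. Box not q, 0
4. Dia Box (q and p), 0
5. not (q and p), 0
6. not p, 0
7. Box (q and p), 1
8. not q, 1
Accessibility: 0R1
Complete open branch: satisfiable in K.
T-tableau for the formula:
1. not (Dia Box (q and p) implies (q and p)) and Box not q, 0
2. not (Dia Box (q and p) implies (q and p)), 0
3. Box not q, 0
4. Dia Box (q and p), 0
5. not (q and p), 0
6. not q, 0
7. not p, 0
8. Box (q and p), 1
9. not q, 1
10. q and p, 1
11. q, 1
12. p, 1
Accessibility: 0R0, 0R1, 1R1
Branch closes: q and not q both at 1.
Every branch closes (one shown): unsatisfiable in T, hence also in S4, S5 (every S4/S5-frame is a T-frame).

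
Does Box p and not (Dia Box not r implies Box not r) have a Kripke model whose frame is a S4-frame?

Satisfiable

1. Box p and not (Dia Box not r implies Box not r), u
2. Box p, u
3. not (Dia Box not r implies Box not r), u
4. Dia Box not r, u
5. not Box not r, u
6. p, u
7. Box not r, v
8. p, v
9. not r, v
10. r, w
11. p, w
Accessibility: uRu, uRv, uRw, vRv, wRw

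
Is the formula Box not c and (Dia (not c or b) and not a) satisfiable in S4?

Satisfiable

1. Box not c and (Dia (not c or b) and not a), 0
2. Box not c, 0
3. Dia (not c or b) and not a, 0
4. Dia (not c or b), 0
5. not a, 0
6. not c, 0
7. not c or b, 1
8. not c, 1
9. b, 1
Accessibility: 0R0, 0R1, 1R1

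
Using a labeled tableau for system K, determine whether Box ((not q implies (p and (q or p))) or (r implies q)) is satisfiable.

Satisfiable (open branch found)

1. Box ((not q implies (p and (q or p))) or (r implies q)), u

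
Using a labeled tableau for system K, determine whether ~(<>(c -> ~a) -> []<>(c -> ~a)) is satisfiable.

1. ~(<>(c -> ~a) -> []<>(c -> ~a)), 0
2. <>(c -> ~a), 0   [~->-rule on 1]
3. ~[]<>(c -> ~a), 0   [~->-rule on 1]
4. c -> ~a, 1   [<>-rule on 2: fresh world 1, 0R1]
5. ~a, 1   [->-rule on 4 (branches; this branch)]
6. ~<>(c -> ~a), 2   [~[]-rule on 3: fresh world 2, 0R2]
Accessibility: 0R1, 0R2

Satisfiable (open branch found)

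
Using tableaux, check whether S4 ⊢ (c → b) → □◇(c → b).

Tableau for the negation ¬((c → b) → □◇(c → b)):
1. ¬((c → b) → □◇(c → b)), u
2. c → b, u
3. ¬□◇(c → b), u
4. b, u
5. ¬◇(c → b), v
6. ¬(c → b), v
7. c, v
8. ¬b, v
Accessibility: uRu, uRv, vRv
The negation has an open branch (countermodel exists).

No, not valid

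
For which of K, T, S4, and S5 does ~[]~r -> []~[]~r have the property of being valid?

S5

S4-tableau for the negation ~(~[]~r -> []~[]~r):
1. ~(~[]~r -> []~[]~r), 0
2. ~[]~r, 0
3. ~[]~[]~r, 0
4. r, 1
5. []~r, 2
6. ~r, 2
Accessibility: 0R0, 0R1, 0R2, 1R1, 2R2
Complete open branch: countermodel on an S4-frame, so not valid in S4, nor in K, T (the same frame is also a K-frame and a T-frame).
S5-tableau for the negation ~(~[]~r -> []~[]~r):
1. ~(~[]~r -> []~[]~r), 0
2. ~[]~r, 0
3. ~[]~[]~r, 0
4. r, 1
5. []~r, 2
6. ~r, 0
7. ~r, 1
Accessibility: 0R0, 0R1, 0R2, 1R0, 1R1, 1R2, 2R0, 2R1, 2R2
Branch closes: r and ~r both at 1.
Every branch closes (one shown): valid in S5.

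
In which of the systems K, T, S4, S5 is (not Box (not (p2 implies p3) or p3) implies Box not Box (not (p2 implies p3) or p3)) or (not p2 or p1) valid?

S5

S5-tableau for the negation not ((not Box (not (p2 implies p3) or p3) implies Box not Box (not (p2 implies p3) or p3)) or (not p2 or p1)):
1. not ((not Box (not (p2 implies p3) or p3) implies Box not Box (not (p2 implies p3) or p3)) or (not p2 or p1)), w0
2. not (not Box (not (p2 implies p3) or p3) implies Box not Box (not (p2 implies p3) or p3)), w0   [neg-or-rule on 1]
3. not (not p2 or p1), w0   [neg-or-rule on 1]
4. not Box (not (p2 implies p3) or p3), w0   [neg-implies-rule on 2]
5. not Box not Box (not (p2 implies p3) or p3), w0   [neg-implies-rule on 2]
6. p2, w0   [neg-or-rule on 3]
7. not p1, w0   [neg-or-rule on 3]
8. not (not (p2 implies p3) or p3), w1   [neg-Box-rule on 4: fresh world w1, w0Rw1]
9. p2 implies p3, w1   [neg-or-rule on 8]
10. not p3, w1   [neg-or-rule on 8]
11. not p2, w1   [implies-rule on 9 (branches; this branch)]
12. Box (not (p2 implies p3) or p3), w2   [neg-Box-rule on 5: fresh world w2, w0Rw2]
13. not (p2 implies p3) or p3, w0   [Box-rule on 12 via w2Rw0]
14. not (p2 implies p3) or p3, w1   [Box-rule on 12 via w2Rw1]
15. not (p2 implies p3) or p3, w2   [Box-rule on 12 via w2Rw2]
16. not (p2 implies p3), w0   [or-rule on 13 (branches; this branch)]
17. not p3, w0   [neg-implies-rule on 16]
18. not (p2 implies p3), w1   [or-rule on 14 (branches; this branch)]
19. p2, w1   [neg-implies-rule on 18]
Accessibility: w0Rw0, w0Rw1, w0Rw2, w1Rw0, w1Rw1, w1Rw2, w2Rw0, w2Rw1, w2Rw2
Branch closes: p2 and not p2 both at w1.
Every branch closes (one shown): valid in S5.
S4-tableau for the negation not ((not Box (not (p2 implies p3) or p3) implies Box not Box (not (p2 implies p3) or p3)) or (not p2 or p1)):
1. not ((not Box (not (p2 implies p3) or p3) implies Box not Box (not (p2 implies p3) or p3)) or (not p2 or p1)), w0
2. not (not Box (not (p2 implies p3) or p3) implies Box not Box (not (p2 implies p3) or p3)), w0   [neg-or-rule on 1]
3. not (not p2 or p1), w0   [neg-or-rule on 1]
4. not Box (not (p2 implies p3) or p3), w0   [neg-implies-rule on 2]
5. not Box not Box (not (p2 implies p3) or p3), w0   [neg-implies-rule on 2]
6. p2, w0   [neg-or-rule on 3]
7. not p1, w0   [neg-or-rule on 3]
8. not (not (p2 implies p3) or p3), w1   [neg-Box-rule on 4: fresh world w1, w0Rw1]
9. p2 implies p3, w1   [neg-or-rule on 8]
10. not p3, w1   [neg-or-rule on 8]
11. not p2, w1   [implies-rule on 9 (branches; this branch)]
12. Box (not (p2 implies p3) or p3), w2   [neg-Box-rule on 5: fresh world w2, w0Rw2]
13. not (p2 implies p3) or p3, w2   [Box-rule on 12 via w2Rw2]
14. p3, w2   [or-rule on 13 (branches; this branch)]
Accessibility: w0Rw0, w0Rw1, w0Rw2, w1Rw1, w2Rw2
Complete open branch: countermodel on an S4-frame, so not valid in S4, nor in K, T (the same frame is also a K-frame and a T-frame).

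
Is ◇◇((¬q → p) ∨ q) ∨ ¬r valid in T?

Invalid (countermodel exists)

Tableau for the negation ¬(◇◇((¬q → p) ∨ q) ∨ ¬r):
1. ¬(◇◇((¬q → p) ∨ q) ∨ ¬r), u
2. ¬◇◇((¬q → p) ∨ q), u
3. r, u
4. ¬◇((¬q → p) ∨ q), u
5. ¬((¬q → p) ∨ q), u
6. ¬(¬q → p), u
7. ¬q, u
8. ¬p, u
Accessibility: uRu
The negation has an open branch (countermodel exists).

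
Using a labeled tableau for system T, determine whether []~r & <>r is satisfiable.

1. []~r & <>r, u
2. []~r, u   [&-rule on 1]
3. <>r, u   [&-rule on 1]
4. ~r, u   [[]-rule on 2 via uRu]
5. r, v   [<>-rule on 3: fresh world v, uRv]
6. ~r, v   [[]-rule on 2 via uRv]
Accessibility: uRu, uRv, vRv
Branch closes: r and ~r both at v.
All branches of the tableau close; one closing branch shown above.

Unsatisfiable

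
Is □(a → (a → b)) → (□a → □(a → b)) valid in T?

Tableau for the negation ¬(□(a → (a → b)) → (□a → □(a → b))):
1. ¬(□(a → (a → b)) → (□a → □(a → b))), 0
2. □(a → (a → b)), 0
3. ¬(□a → □(a → b)), 0
4. □a, 0
5. ¬□(a → b), 0
6. a → (a → b), 0
7. a, 0
8. a → b, 0
9. b, 0
10. ¬(a → b), 1
11. a, 1
12. ¬b, 1
13. a → (a → b), 1
14. a → b, 1
15. b, 1
Accessibility: 0R0, 0R1, 1R1
Branch closes: b and ¬b both at 1.
Every branch of the negation's tableau closes; the branch above is one of them.

Valid in T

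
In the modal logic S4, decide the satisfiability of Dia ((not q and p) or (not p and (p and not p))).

Satisfiable (open branch found)

1. Dia ((not q and p) or (not p and (p and not p))), 0
2. (not q and p) or (not p and (p and not p)), 1
3. not q and p, 1
4. not q, 1
5. p, 1
Accessibility: 0R0, 0R1, 1R1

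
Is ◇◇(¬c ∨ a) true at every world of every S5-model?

Tableau for the negation ¬◇◇(¬c ∨ a):
1. ¬◇◇(¬c ∨ a), u
2. ¬◇(¬c ∨ a), u
3. ¬(¬c ∨ a), u
4. c, u
5. ¬a, u
Accessibility: uRu
The negation has an open branch (countermodel exists).

Invalid (countermodel exists)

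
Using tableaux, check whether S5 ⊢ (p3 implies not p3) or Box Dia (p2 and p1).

No, not valid

Tableau for the negation not ((p3 implies not p3) or Box Dia (p2 and p1)):
1. not ((p3 implies not p3) or Box Dia (p2 and p1)), u
2. not (p3 implies not p3), u
3. not Box Dia (p2 and p1), u
4. p3, u
5. not Dia (p2 and p1), v
6. not (p2 and p1), u
7. not (p2 and p1), v
8. not p1, u
9. not p1, v
Accessibility: uRu, uRv, vRu, vRv
The negation has an open branch (countermodel exists).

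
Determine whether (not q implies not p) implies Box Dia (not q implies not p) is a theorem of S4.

Not valid

Tableau for the negation not ((not q implies not p) implies Box Dia (not q implies not p)):
1. not ((not q implies not p) implies Box Dia (not q implies not p)), 0
2. not q implies not p, 0   [neg-implies-rule on 1]
3. not Box Dia (not q implies not p), 0   [neg-implies-rule on 1]
4. not p, 0   [implies-rule on 2 (branches; this branch)]
5. not Dia (not q implies not p), 1   [neg-Box-rule on 3: fresh world 1, 0R1]
6. not (not q implies not p), 1   [neg-Dia-rule on 5 via 1R1]
7. not q, 1   [neg-implies-rule on 6]
8. p, 1   [neg-implies-rule on 6]
Accessibility: 0R0, 0R1, 1R1
The negation has an open branch (countermodel exists).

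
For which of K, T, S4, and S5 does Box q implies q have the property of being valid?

T-tableau for the negation not (Box q implies q):
1. not (Box q implies q), u
2. Box q, u
3. not q, u
4. q, u
Accessibility: uRu
Branch closes: q and not q both at u.
Every branch closes (one shown): valid in T, hence also in S4, S5 (every theorem of T is a theorem of S4 and S5).
K-tableau for the negation not (Box q implies q):
1. not (Box q implies q), u
2. Box q, u
3. not q, u
Complete open branch: countermodel on a K-frame, so not valid in K.

T, S4, S5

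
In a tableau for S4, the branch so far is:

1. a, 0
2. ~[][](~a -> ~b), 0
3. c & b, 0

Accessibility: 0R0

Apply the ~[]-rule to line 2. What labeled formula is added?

a fresh world 1 with 0R1, and ~[](~a -> ~b) at 1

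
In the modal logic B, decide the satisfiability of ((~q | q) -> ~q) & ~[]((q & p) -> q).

1. ((~q | q) -> ~q) & ~[]((q & p) -> q), 0
2. (~q | q) -> ~q, 0
3. ~[]((q & p) -> q), 0
4. ~q, 0
5. ~((q & p) -> q), 1
6. q & p, 1
7. ~q, 1
8. q, 1
9. p, 1
Accessibility: 0R0, 0R1, 1R0, 1R1
Branch closes: q and ~q both at 1.
All branches of the tableau close; one closing branch shown above.

No, unsatisfiable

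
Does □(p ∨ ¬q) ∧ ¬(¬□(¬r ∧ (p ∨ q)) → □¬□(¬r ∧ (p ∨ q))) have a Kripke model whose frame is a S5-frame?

Unsatisfiable (every branch closes)

1. □(p ∨ ¬q) ∧ ¬(¬□(¬r ∧ (p ∨ q)) → □¬□(¬r ∧ (p ∨ q))), 0
2. □(p ∨ ¬q), 0
3. ¬(¬□(¬r ∧ (p ∨ q)) → □¬□(¬r ∧ (p ∨ q))), 0
4. ¬□(¬r ∧ (p ∨ q)), 0
5. ¬□¬□(¬r ∧ (p ∨ q)), 0
6. p ∨ ¬q, 0
7. ¬q, 0
8. ¬(¬r ∧ (p ∨ q)), 1
9. p ∨ ¬q, 1
10. ¬(p ∨ q), 1
11. ¬p, 1
12. ¬q, 1
13. □(¬r ∧ (p ∨ q)), 2
14. p ∨ ¬q, 2
15. ¬r ∧ (p ∨ q), 0
16. ¬r, 0
17. p ∨ q, 0
18. ¬r ∧ (p ∨ q), 1
19. ¬r, 1
20. p ∨ q, 1
21. ¬r ∧ (p ∨ q), 2
22. ¬r, 2
23. p ∨ q, 2
24. ¬q, 2
25. p, 0
26. q, 1
Accessibility: 0R0, 0R1, 0R2, 1R0, 1R1, 1R2, 2R0, 2R1, 2R2
Branch closes: q and ¬q both at 1.
All branches of the tableau close; one closing branch shown above.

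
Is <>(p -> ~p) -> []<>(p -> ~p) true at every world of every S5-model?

Tableau for the negation ~(<>(p -> ~p) -> []<>(p -> ~p)):
1. ~(<>(p -> ~p) -> []<>(p -> ~p)), 0
2. <>(p -> ~p), 0
3. ~[]<>(p -> ~p), 0
4. p -> ~p, 1
5. ~p, 1
6. ~<>(p -> ~p), 2
7. ~(p -> ~p), 0
8. p, 0
9. ~(p -> ~p), 1
10. p, 1
Accessibility: 0R0, 0R1, 0R2, 1R0, 1R1, 1R2, 2R0, 2R1, 2R2
Branch closes: p and ~p both at 1.
Every branch of the negation's tableau closes; the branch above is one of them.

Valid in S5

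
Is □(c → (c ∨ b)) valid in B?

Tableau for the negation ¬□(c → (c ∨ b)):
1. ¬□(c → (c ∨ b)), u
2. ¬(c → (c ∨ b)), v
3. c, v
4. ¬(c ∨ b), v
5. ¬c, v
6. ¬b, v
Accessibility: uRu, uRv, vRu, vRv
Branch closes: c and ¬c both at v.
Every branch of the negation's tableau closes; the branch above is one of them.

Yes, valid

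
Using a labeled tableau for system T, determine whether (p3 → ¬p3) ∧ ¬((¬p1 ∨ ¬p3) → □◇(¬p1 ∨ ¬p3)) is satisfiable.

1. (p3 → ¬p3) ∧ ¬((¬p1 ∨ ¬p3) → □◇(¬p1 ∨ ¬p3)), w0
2. p3 → ¬p3, w0   [∧-rule on 1]
3. ¬((¬p1 ∨ ¬p3) → □◇(¬p1 ∨ ¬p3)), w0   [∧-rule on 1]
4. ¬p1 ∨ ¬p3, w0   [¬→-rule on 3]
5. ¬□◇(¬p1 ∨ ¬p3), w0   [¬→-rule on 3]
6. ¬p3, w0   [→-rule on 2 (branches; this branch)]
7. ¬◇(¬p1 ∨ ¬p3), w1   [¬□-rule on 5: fresh world w1, w0Rw1]
8. ¬(¬p1 ∨ ¬p3), w1   [¬◇-rule on 7 via w1Rw1]
9. p1, w1   [¬∨-rule on 8]
10. p3, w1   [¬∨-rule on 8]
Accessibility: w0Rw0, w0Rw1, w1Rw1

Satisfiable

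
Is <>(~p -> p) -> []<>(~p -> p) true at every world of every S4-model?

Tableau for the negation ~(<>(~p -> p) -> []<>(~p -> p)):
1. ~(<>(~p -> p) -> []<>(~p -> p)), u
2. <>(~p -> p), u
3. ~[]<>(~p -> p), u
4. ~p -> p, v
5. p, v
6. ~<>(~p -> p), w
7. ~(~p -> p), w
8. ~p, w
Accessibility: uRu, uRv, uRw, vRv, wRw
The negation has an open branch (countermodel exists).

Invalid (countermodel exists)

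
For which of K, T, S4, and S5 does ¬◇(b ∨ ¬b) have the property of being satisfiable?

K-tableau for the formula:
1. ¬◇(b ∨ ¬b), w0
Complete open branch: satisfiable in K.
T-tableau for the formula:
1. ¬◇(b ∨ ¬b), w0
2. ¬(b ∨ ¬b), w0   [¬◇-rule on 1 via w0Rw0]
3. ¬b, w0   [¬∨-rule on 2]
4. b, w0   [¬∨-rule on 2]
Accessibility: w0Rw0
Branch closes: b and ¬b both at w0.
Every branch closes (one shown): unsatisfiable in T, hence also in S4, S5 (every S4/S5-frame is a T-frame).

K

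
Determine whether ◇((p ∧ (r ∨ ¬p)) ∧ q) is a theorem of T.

Tableau for the negation ¬◇((p ∧ (r ∨ ¬p)) ∧ q):
1. ¬◇((p ∧ (r ∨ ¬p)) ∧ q), u
2. ¬((p ∧ (r ∨ ¬p)) ∧ q), u
3. ¬q, u
Accessibility: uRu
The negation has an open branch (countermodel exists).

No, not valid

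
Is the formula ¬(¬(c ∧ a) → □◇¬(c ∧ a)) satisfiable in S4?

1. ¬(¬(c ∧ a) → □◇¬(c ∧ a)), u
2. ¬(c ∧ a), u
3. ¬□◇¬(c ∧ a), u
4. ¬a, u
5. ¬◇¬(c ∧ a), v
6. c ∧ a, v
7. c, v
8. a, v
Accessibility: uRu, uRv, vRv

Satisfiable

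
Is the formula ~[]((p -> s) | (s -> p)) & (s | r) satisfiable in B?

1. ~[]((p -> s) | (s -> p)) & (s | r), u
2. ~[]((p -> s) | (s -> p)), u
3. s | r, u
4. r, u
5. ~((p -> s) | (s -> p)), v
6. ~(p -> s), v
7. ~(s -> p), v
8. p, v
9. ~s, v
10. s, v
11. ~p, v
Accessibility: uRu, uRv, vRu, vRv
Branch closes: s and ~s both at v.
Every branch closes; the branch above is one of them.

Unsatisfiable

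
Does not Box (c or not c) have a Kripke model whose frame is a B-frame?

Unsatisfiable

1. not Box (c or not c), 0
2. not (c or not c), 1   [neg-Box-rule on 1: fresh world 1, 0R1]
3. not c, 1   [neg-or-rule on 2]
4. c, 1   [neg-or-rule on 2]
Accessibility: 0R0, 0R1, 1R0, 1R1
Branch closes: c and not c both at 1.
(One branch shown.) All branches close.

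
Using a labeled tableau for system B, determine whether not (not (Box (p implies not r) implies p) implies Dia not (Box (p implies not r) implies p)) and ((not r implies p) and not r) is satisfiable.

1. not (not (Box (p implies not r) implies p) implies Dia not (Box (p implies not r) implies p)) and ((not r implies p) and not r), 0
2. not (not (Box (p implies not r) implies p) implies Dia not (Box (p implies not r) implies p)), 0   [and-rule on 1]
3. (not r implies p) and not r, 0   [and-rule on 1]
4. not (Box (p implies not r) implies p), 0   [neg-implies-rule on 2]
5. not Dia not (Box (p implies not r) implies p), 0   [neg-implies-rule on 2]
6. not r implies p, 0   [and-rule on 3]
7. not r, 0   [and-rule on 3]
8. Box (p implies not r), 0   [neg-implies-rule on 4]
9. not p, 0   [neg-implies-rule on 4]
10. Box (p implies not r) implies p, 0   [neg-Dia-rule on 5 via 0R0]
11. p implies not r, 0   [Box-rule on 8 via 0R0]
12. p, 0   [implies-rule on 6 (branches; this branch)]
Accessibility: 0R0
Branch closes: p and not p both at 0.
All branches of the tableau close; one closing branch shown above.

No, unsatisfiable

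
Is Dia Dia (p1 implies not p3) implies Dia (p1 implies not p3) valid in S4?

Tableau for the negation not (Dia Dia (p1 implies not p3) implies Dia (p1 implies not p3)):
1. not (Dia Dia (p1 implies not p3) implies Dia (p1 implies not p3)), w0
2. Dia Dia (p1 implies not p3), w0
3. not Dia (p1 implies not p3), w0
4. not (p1 implies not p3), w0
5. p1, w0
6. p3, w0
7. Dia (p1 implies not p3), w1
8. not (p1 implies not p3), w1
9. p1, w1
10. p3, w1
11. p1 implies not p3, w2
12. not (p1 implies not p3), w2
13. p1, w2
14. p3, w2
15. not p3, w2
Accessibility: w0Rw0, w0Rw1, w0Rw2, w1Rw1, w1Rw2, w2Rw2
Branch closes: p3 and not p3 both at w2.
All branches of the negation close; one closing branch shown above.

Yes, valid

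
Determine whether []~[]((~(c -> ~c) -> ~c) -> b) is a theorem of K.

Not valid

Tableau for the negation ~[]~[]((~(c -> ~c) -> ~c) -> b):
1. ~[]~[]((~(c -> ~c) -> ~c) -> b), u
2. []((~(c -> ~c) -> ~c) -> b), v
Accessibility: uRv
The negation has an open branch (countermodel exists).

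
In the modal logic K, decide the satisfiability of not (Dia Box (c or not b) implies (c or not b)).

Satisfiable

1. not (Dia Box (c or not b) implies (c or not b)), u
2. Dia Box (c or not b), u   [neg-implies-rule on 1]
3. not (c or not b), u   [neg-implies-rule on 1]
4. not c, u   [neg-or-rule on 3]
5. b, u   [neg-or-rule on 3]
6. Box (c or not b), v   [Dia-rule on 2: fresh world v, uRv]
Accessibility: uRv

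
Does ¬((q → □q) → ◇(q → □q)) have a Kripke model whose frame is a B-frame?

Unsatisfiable

1. ¬((q → □q) → ◇(q → □q)), u
2. q → □q, u   [¬→-rule on 1]
3. ¬◇(q → □q), u   [¬→-rule on 1]
4. ¬(q → □q), u   [¬◇-rule on 3 via uRu]
5. q, u   [¬→-rule on 4]
6. ¬□q, u   [¬→-rule on 4]
7. □q, u   [→-rule on 2 (branches; this branch)]
8. ¬q, v   [¬□-rule on 6: fresh world v, uRv]
9. ¬(q → □q), v   [¬◇-rule on 3 via uRv]
10. q, v   [¬→-rule on 9]
11. ¬□q, v   [¬→-rule on 9]
Accessibility: uRu, uRv, vRu, vRv
Branch closes: q and ¬q both at v.
(One branch shown.) All branches close.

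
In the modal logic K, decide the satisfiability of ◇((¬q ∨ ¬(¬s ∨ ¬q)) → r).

1. ◇((¬q ∨ ¬(¬s ∨ ¬q)) → r), u
2. (¬q ∨ ¬(¬s ∨ ¬q)) → r, v   [◇-rule on 1: fresh world v, uRv]
3. r, v   [→-rule on 2 (branches; this branch)]
Accessibility: uRv

Yes, satisfiable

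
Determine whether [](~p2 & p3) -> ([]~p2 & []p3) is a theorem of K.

Valid in K

Tableau for the negation ~([](~p2 & p3) -> ([]~p2 & []p3)):
1. ~([](~p2 & p3) -> ([]~p2 & []p3)), u
2. [](~p2 & p3), u
3. ~([]~p2 & []p3), u
4. ~[]p3, u
5. ~p3, v
6. ~p2 & p3, v
7. ~p2, v
8. p3, v
Accessibility: uRv
Branch closes: p3 and ~p3 both at v.
All branches of the negation close; one closing branch shown above.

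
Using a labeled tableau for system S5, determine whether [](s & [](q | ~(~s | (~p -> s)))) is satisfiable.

1. [](s & [](q | ~(~s | (~p -> s)))), 0
2. s & [](q | ~(~s | (~p -> s))), 0
3. s, 0
4. [](q | ~(~s | (~p -> s))), 0
5. q | ~(~s | (~p -> s)), 0
6. q, 0
Accessibility: 0R0

Satisfiable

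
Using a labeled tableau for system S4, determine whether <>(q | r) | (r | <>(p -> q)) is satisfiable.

Yes, satisfiable

1. <>(q | r) | (r | <>(p -> q)), 0
2. r | <>(p -> q), 0
3. <>(p -> q), 0
4. p -> q, 1
5. q, 1
Accessibility: 0R0, 0R1, 1R1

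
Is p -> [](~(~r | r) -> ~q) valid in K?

Yes, valid

Tableau for the negation ~(p -> [](~(~r | r) -> ~q)):
1. ~(p -> [](~(~r | r) -> ~q)), 0
2. p, 0
3. ~[](~(~r | r) -> ~q), 0
4. ~(~(~r | r) -> ~q), 1
5. ~(~r | r), 1
6. q, 1
7. r, 1
8. ~r, 1
Accessibility: 0R1
Branch closes: r and ~r both at 1.
Every branch of the negation's tableau closes; the branch above is one of them.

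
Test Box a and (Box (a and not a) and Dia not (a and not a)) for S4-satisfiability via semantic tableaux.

No, unsatisfiable

1. Box a and (Box (a and not a) and Dia not (a and not a)), 0
2. Box a, 0
3. Box (a and not a) and Dia not (a and not a), 0
4. Box (a and not a), 0
5. Dia not (a and not a), 0
6. a, 0
7. a and not a, 0
8. not a, 0
Accessibility: 0R0
Branch closes: a and not a both at 0.
All branches of the tableau close; one closing branch shown above.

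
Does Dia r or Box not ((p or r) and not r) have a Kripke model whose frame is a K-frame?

1. Dia r or Box not ((p or r) and not r), 0
2. Box not ((p or r) and not r), 0

Satisfiable (open branch found)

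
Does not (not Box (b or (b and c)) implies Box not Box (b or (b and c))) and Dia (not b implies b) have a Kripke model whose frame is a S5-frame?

Unsatisfiable (every branch closes)

1. not (not Box (b or (b and c)) implies Box not Box (b or (b and c))) and Dia (not b implies b), 0
2. not (not Box (b or (b and c)) implies Box not Box (b or (b and c))), 0
3. Dia (not b implies b), 0
4. not Box (b or (b and c)), 0
5. not Box not Box (b or (b and c)), 0
6. not b implies b, 1
7. b, 1
8. not (b or (b and c)), 2
9. not b, 2
10. not (b and c), 2
11. not c, 2
12. Box (b or (b and c)), 3
13. b or (b and c), 0
14. b or (b and c), 1
15. b or (b and c), 2
16. b or (b and c), 3
17. b and c, 0
18. b, 0
19. c, 0
20. b and c, 1
21. c, 1
22. b and c, 2
23. b, 2
24. c, 2
Accessibility: 0R0, 0R1, 0R2, 0R3, 1R0, 1R1, 1R2, 1R3, 2R0, 2R1, 2R2, 2R3, 3R0, 3R1, 3R2, 3R3
Branch closes: b and not b both at 2.
All branches of the tableau close; one closing branch shown above.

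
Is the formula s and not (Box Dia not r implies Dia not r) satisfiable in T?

No, unsatisfiable

1. s and not (Box Dia not r implies Dia not r), u
2. s, u   [and-rule on 1]
3. not (Box Dia not r implies Dia not r), u   [and-rule on 1]
4. Box Dia not r, u   [neg-implies-rule on 3]
5. not Dia not r, u   [neg-implies-rule on 3]
6. Dia not r, u   [Box-rule on 4 via uRu]
7. r, u   [neg-Dia-rule on 5 via uRu]
8. not r, v   [Dia-rule on 6: fresh world v, uRv]
9. Dia not r, v   [Box-rule on 4 via uRv]
10. r, v   [neg-Dia-rule on 5 via uRv]
Accessibility: uRu, uRv, vRv
Branch closes: r and not r both at v.
(One branch shown.) All branches close.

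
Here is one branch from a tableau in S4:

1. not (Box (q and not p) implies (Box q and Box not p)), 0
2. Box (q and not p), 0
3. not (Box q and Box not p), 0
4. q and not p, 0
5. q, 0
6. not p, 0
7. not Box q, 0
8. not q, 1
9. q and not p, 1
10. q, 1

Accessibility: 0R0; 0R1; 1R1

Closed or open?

Yes, closed

Both q and not q appear at 1.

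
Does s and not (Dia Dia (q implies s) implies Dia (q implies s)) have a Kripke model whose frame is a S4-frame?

Unsatisfiable (every branch closes)

1. s and not (Dia Dia (q implies s) implies Dia (q implies s)), u
2. s, u
3. not (Dia Dia (q implies s) implies Dia (q implies s)), u
4. Dia Dia (q implies s), u
5. not Dia (q implies s), u
6. not (q implies s), u
7. q, u
8. not s, u
Accessibility: uRu
Branch closes: s and not s both at u.
Every branch closes; the branch above is one of them.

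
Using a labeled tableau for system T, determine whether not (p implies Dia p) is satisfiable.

1. not (p implies Dia p), w0
2. p, w0
3. not Dia p, w0
4. not p, w0
Accessibility: w0Rw0
Branch closes: p and not p both at w0.
(One branch shown.) All branches close.

No, unsatisfiable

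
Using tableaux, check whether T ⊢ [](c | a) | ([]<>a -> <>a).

Tableau for the negation ~([](c | a) | ([]<>a -> <>a)):
1. ~([](c | a) | ([]<>a -> <>a)), u
2. ~[](c | a), u   [~|-rule on 1]
3. ~([]<>a -> <>a), u   [~|-rule on 1]
4. []<>a, u   [~->-rule on 3]
5. ~<>a, u   [~->-rule on 3]
6. <>a, u   [[]-rule on 4 via uRu]
7. ~a, u   [~<>-rule on 5 via uRu]
8. ~(c | a), v   [~[]-rule on 2: fresh world v, uRv]
9. ~c, v   [~|-rule on 8]
10. ~a, v   [~|-rule on 8]
11. <>a, v   [[]-rule on 4 via uRv]
12. a, w   [<>-rule on 6: fresh world w, uRw]
13. <>a, w   [[]-rule on 4 via uRw]
14. ~a, w   [~<>-rule on 5 via uRw]
Accessibility: uRu, uRv, uRw, vRv, wRw
Branch closes: a and ~a both at w.
Every branch of the negation's tableau closes; the branch above is one of them.

Valid in T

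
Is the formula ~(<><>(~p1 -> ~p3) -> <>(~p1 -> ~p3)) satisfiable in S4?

Unsatisfiable

1. ~(<><>(~p1 -> ~p3) -> <>(~p1 -> ~p3)), w0
2. <><>(~p1 -> ~p3), w0
3. ~<>(~p1 -> ~p3), w0
4. ~(~p1 -> ~p3), w0
5. ~p1, w0
6. p3, w0
7. <>(~p1 -> ~p3), w1
8. ~(~p1 -> ~p3), w1
9. ~p1, w1
10. p3, w1
11. ~p1 -> ~p3, w2
12. ~(~p1 -> ~p3), w2
13. ~p1, w2
14. p3, w2
15. ~p3, w2
Accessibility: w0Rw0, w0Rw1, w0Rw2, w1Rw1, w1Rw2, w2Rw2
Branch closes: p3 and ~p3 both at w2.
All branches of the tableau close; one closing branch shown above.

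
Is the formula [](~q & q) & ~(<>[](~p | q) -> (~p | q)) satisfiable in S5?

Unsatisfiable (every branch closes)

1. [](~q & q) & ~(<>[](~p | q) -> (~p | q)), w0
2. [](~q & q), w0
3. ~(<>[](~p | q) -> (~p | q)), w0
4. <>[](~p | q), w0
5. ~(~p | q), w0
6. p, w0
7. ~q, w0
8. ~q & q, w0
9. q, w0
Accessibility: w0Rw0
Branch closes: q and ~q both at w0.
(One branch shown.) All branches close.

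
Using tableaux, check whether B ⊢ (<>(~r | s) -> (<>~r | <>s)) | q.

Tableau for the negation ~((<>(~r | s) -> (<>~r | <>s)) | q):
1. ~((<>(~r | s) -> (<>~r | <>s)) | q), w0
2. ~(<>(~r | s) -> (<>~r | <>s)), w0   [~|-rule on 1]
3. ~q, w0   [~|-rule on 1]
4. <>(~r | s), w0   [~->-rule on 2]
5. ~(<>~r | <>s), w0   [~->-rule on 2]
6. ~<>~r, w0   [~|-rule on 5]
7. ~<>s, w0   [~|-rule on 5]
8. r, w0   [~<>-rule on 6 via w0Rw0]
9. ~s, w0   [~<>-rule on 7 via w0Rw0]
10. ~r | s, w1   [<>-rule on 4: fresh world w1, w0Rw1]
11. r, w1   [~<>-rule on 6 via w0Rw1]
12. ~s, w1   [~<>-rule on 7 via w0Rw1]
13. s, w1   [|-rule on 10 (branches; this branch)]
Accessibility: w0Rw0, w0Rw1, w1Rw0, w1Rw1
Branch closes: s and ~s both at w1.
All branches of the negation close; one closing branch shown above.

Valid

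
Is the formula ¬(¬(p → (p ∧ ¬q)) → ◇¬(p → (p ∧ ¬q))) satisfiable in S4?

Unsatisfiable

1. ¬(¬(p → (p ∧ ¬q)) → ◇¬(p → (p ∧ ¬q))), w0
2. ¬(p → (p ∧ ¬q)), w0   [¬→-rule on 1]
3. ¬◇¬(p → (p ∧ ¬q)), w0   [¬→-rule on 1]
4. p, w0   [¬→-rule on 2]
5. ¬(p ∧ ¬q), w0   [¬→-rule on 2]
6. p → (p ∧ ¬q), w0   [¬◇-rule on 3 via w0Rw0]
7. q, w0   [¬∧-rule on 5 (branches; this branch)]
8. p ∧ ¬q, w0   [→-rule on 6 (branches; this branch)]
9. ¬q, w0   [∧-rule on 8]
Accessibility: w0Rw0
Branch closes: q and ¬q both at w0.
All branches of the tableau close; one closing branch shown above.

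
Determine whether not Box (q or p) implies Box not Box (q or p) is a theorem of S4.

Tableau for the negation not (not Box (q or p) implies Box not Box (q or p)):
1. not (not Box (q or p) implies Box not Box (q or p)), 0
2. not Box (q or p), 0   [neg-implies-rule on 1]
3. not Box not Box (q or p), 0   [neg-implies-rule on 1]
4. not (q or p), 1   [neg-Box-rule on 2: fresh world 1, 0R1]
5. not q, 1   [neg-or-rule on 4]
6. not p, 1   [neg-or-rule on 4]
7. Box (q or p), 2   [neg-Box-rule on 3: fresh world 2, 0R2]
8. q or p, 2   [Box-rule on 7 via 2R2]
9. p, 2   [or-rule on 8 (branches; this branch)]
Accessibility: 0R0, 0R1, 0R2, 1R1, 2R2
The negation has an open branch (countermodel exists).

No, not valid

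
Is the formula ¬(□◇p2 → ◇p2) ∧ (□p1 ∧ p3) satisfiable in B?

1. ¬(□◇p2 → ◇p2) ∧ (□p1 ∧ p3), w0
2. ¬(□◇p2 → ◇p2), w0
3. □p1 ∧ p3, w0
4. □◇p2, w0
5. ¬◇p2, w0
6. □p1, w0
7. p3, w0
8. ◇p2, w0
9. ¬p2, w0
10. p1, w0
11. p2, w1
12. ◇p2, w1
13. ¬p2, w1
Accessibility: w0Rw0, w0Rw1, w1Rw0, w1Rw1
Branch closes: p2 and ¬p2 both at w1.
All branches of the tableau close; one closing branch shown above.

Unsatisfiable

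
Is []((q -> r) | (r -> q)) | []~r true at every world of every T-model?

Yes, valid

Tableau for the negation ~([]((q -> r) | (r -> q)) | []~r):
1. ~([]((q -> r) | (r -> q)) | []~r), w0
2. ~[]((q -> r) | (r -> q)), w0   [~|-rule on 1]
3. ~[]~r, w0   [~|-rule on 1]
4. ~((q -> r) | (r -> q)), w1   [~[]-rule on 2: fresh world w1, w0Rw1]
5. ~(q -> r), w1   [~|-rule on 4]
6. ~(r -> q), w1   [~|-rule on 4]
7. q, w1   [~->-rule on 5]
8. ~r, w1   [~->-rule on 5]
9. r, w1   [~->-rule on 6]
10. ~q, w1   [~->-rule on 6]
Accessibility: w0Rw0, w0Rw1, w1Rw1
Branch closes: r and ~r both at w1.
Every branch of the negation's tableau closes; the branch above is one of them.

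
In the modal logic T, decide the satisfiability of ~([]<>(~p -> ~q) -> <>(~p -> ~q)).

1. ~([]<>(~p -> ~q) -> <>(~p -> ~q)), 0
2. []<>(~p -> ~q), 0
3. ~<>(~p -> ~q), 0
4. <>(~p -> ~q), 0
5. ~(~p -> ~q), 0
6. ~p, 0
7. q, 0
8. ~p -> ~q, 1
9. <>(~p -> ~q), 1
10. ~(~p -> ~q), 1
11. ~p, 1
12. q, 1
13. ~q, 1
Accessibility: 0R0, 0R1, 1R1
Branch closes: q and ~q both at 1.
Every branch closes; the branch above is one of them.

Unsatisfiable (every branch closes)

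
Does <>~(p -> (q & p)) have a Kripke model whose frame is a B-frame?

Satisfiable (open branch found)

1. <>~(p -> (q & p)), w0
2. ~(p -> (q & p)), w1   [<>-rule on 1: fresh world w1, w0Rw1]
3. p, w1   [~->-rule on 2]
4. ~(q & p), w1   [~->-rule on 2]
5. ~q, w1   [~&-rule on 4 (branches; this branch)]
Accessibility: w0Rw0, w0Rw1, w1Rw0, w1Rw1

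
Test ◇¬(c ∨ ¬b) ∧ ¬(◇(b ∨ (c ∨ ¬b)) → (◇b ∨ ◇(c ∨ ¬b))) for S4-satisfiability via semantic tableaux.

Unsatisfiable (every branch closes)

1. ◇¬(c ∨ ¬b) ∧ ¬(◇(b ∨ (c ∨ ¬b)) → (◇b ∨ ◇(c ∨ ¬b))), 0
2. ◇¬(c ∨ ¬b), 0   [∧-rule on 1]
3. ¬(◇(b ∨ (c ∨ ¬b)) → (◇b ∨ ◇(c ∨ ¬b))), 0   [∧-rule on 1]
4. ◇(b ∨ (c ∨ ¬b)), 0   [¬→-rule on 3]
5. ¬(◇b ∨ ◇(c ∨ ¬b)), 0   [¬→-rule on 3]
6. ¬◇b, 0   [¬∨-rule on 5]
7. ¬◇(c ∨ ¬b), 0   [¬∨-rule on 5]
8. ¬b, 0   [¬◇-rule on 6 via 0R0]
9. ¬(c ∨ ¬b), 0   [¬◇-rule on 7 via 0R0]
10. ¬c, 0   [¬∨-rule on 9]
11. b, 0   [¬∨-rule on 9]
Accessibility: 0R0
Branch closes: b and ¬b both at 0.
Every branch closes; the branch above is one of them.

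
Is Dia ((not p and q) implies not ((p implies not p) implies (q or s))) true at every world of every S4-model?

Invalid (countermodel exists)

Tableau for the negation not Dia ((not p and q) implies not ((p implies not p) implies (q or s))):
1. not Dia ((not p and q) implies not ((p implies not p) implies (q or s))), w0
2. not ((not p and q) implies not ((p implies not p) implies (q or s))), w0   [neg-Dia-rule on 1 via w0Rw0]
3. not p and q, w0   [neg-implies-rule on 2]
4. (p implies not p) implies (q or s), w0   [neg-implies-rule on 2]
5. not p, w0   [and-rule on 3]
6. q, w0   [and-rule on 3]
7. q or s, w0   [implies-rule on 4 (branches; this branch)]
8. s, w0   [or-rule on 7 (branches; this branch)]
Accessibility: w0Rw0
The negation has an open branch (countermodel exists).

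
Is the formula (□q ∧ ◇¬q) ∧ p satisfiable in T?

Unsatisfiable (every branch closes)

1. (□q ∧ ◇¬q) ∧ p, w0
2. □q ∧ ◇¬q, w0
3. p, w0
4. □q, w0
5. ◇¬q, w0
6. q, w0
7. ¬q, w1
8. q, w1
Accessibility: w0Rw0, w0Rw1, w1Rw1
Branch closes: q and ¬q both at w1.
All branches of the tableau close; one closing branch shown above.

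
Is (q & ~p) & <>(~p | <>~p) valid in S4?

No, not valid

Tableau for the negation ~((q & ~p) & <>(~p | <>~p)):
1. ~((q & ~p) & <>(~p | <>~p)), u
2. ~<>(~p | <>~p), u   [~&-rule on 1 (branches; this branch)]
3. ~(~p | <>~p), u   [~<>-rule on 2 via uRu]
4. p, u   [~|-rule on 3]
5. ~<>~p, u   [~|-rule on 3]
Accessibility: uRu
The negation has an open branch (countermodel exists).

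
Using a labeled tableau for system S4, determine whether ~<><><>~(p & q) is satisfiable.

1. ~<><><>~(p & q), u
2. ~<><>~(p & q), u
3. ~<>~(p & q), u
4. p & q, u
5. p, u
6. q, u
Accessibility: uRu

Satisfiable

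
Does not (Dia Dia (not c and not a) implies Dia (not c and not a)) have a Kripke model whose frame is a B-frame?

1. not (Dia Dia (not c and not a) implies Dia (not c and not a)), 0
2. Dia Dia (not c and not a), 0
3. not Dia (not c and not a), 0
4. not (not c and not a), 0
5. a, 0
6. Dia (not c and not a), 1
7. not (not c and not a), 1
8. a, 1
9. not c and not a, 2
10. not c, 2
11. not a, 2
Accessibility: 0R0, 0R1, 1R0, 1R1, 1R2, 2R1, 2R2

Yes, satisfiable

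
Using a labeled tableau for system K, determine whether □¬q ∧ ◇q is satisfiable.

1. □¬q ∧ ◇q, u
2. □¬q, u
3. ◇q, u
4. q, v
5. ¬q, v
Accessibility: uRv
Branch closes: q and ¬q both at v.
(One branch shown.) All branches close.

No, unsatisfiable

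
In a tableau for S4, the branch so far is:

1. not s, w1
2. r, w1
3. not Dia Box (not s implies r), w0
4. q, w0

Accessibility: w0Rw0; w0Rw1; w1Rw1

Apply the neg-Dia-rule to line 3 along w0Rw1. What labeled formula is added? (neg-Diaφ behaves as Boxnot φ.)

neg-Diaφ behaves as Boxnot φ: propagate the negated body to each accessible world.

not Box (not s implies r), w1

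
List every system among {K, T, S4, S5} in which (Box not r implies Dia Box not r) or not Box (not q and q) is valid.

T, S4, S5

T-tableau for the negation not ((Box not r implies Dia Box not r) or not Box (not q and q)):
1. not ((Box not r implies Dia Box not r) or not Box (not q and q)), 0
2. not (Box not r implies Dia Box not r), 0
3. Box (not q and q), 0
4. Box not r, 0
5. not Dia Box not r, 0
6. not q and q, 0
7. not q, 0
8. q, 0
Accessibility: 0R0
Branch closes: q and not q both at 0.
Every branch closes (one shown): valid in T, hence also in S4, S5 (every theorem of T is a theorem of S4 and S5).
K-tableau for the negation not ((Box not r implies Dia Box not r) or not Box (not q and q)):
1. not ((Box not r implies Dia Box not r) or not Box (not q and q)), 0
2. not (Box not r implies Dia Box not r), 0
3. Box (not q and q), 0
4. Box not r, 0
5. not Dia Box not r, 0
Complete open branch: countermodel on a K-frame, so not valid in K.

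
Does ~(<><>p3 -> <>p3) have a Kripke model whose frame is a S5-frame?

Unsatisfiable (every branch closes)

1. ~(<><>p3 -> <>p3), u
2. <><>p3, u
3. ~<>p3, u
4. ~p3, u
5. <>p3, v
6. ~p3, v
7. p3, w
8. ~p3, w
Accessibility: uRu, uRv, uRw, vRu, vRv, vRw, wRu, wRv, wRw
Branch closes: p3 and ~p3 both at w.
All branches of the tableau close; one closing branch shown above.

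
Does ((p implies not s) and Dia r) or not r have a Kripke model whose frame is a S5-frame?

1. ((p implies not s) and Dia r) or not r, 0
2. not r, 0   [or-rule on 1 (branches; this branch)]
Accessibility: 0R0

Satisfiable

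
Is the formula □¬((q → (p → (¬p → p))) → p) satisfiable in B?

1. □¬((q → (p → (¬p → p))) → p), 0
2. ¬((q → (p → (¬p → p))) → p), 0
3. q → (p → (¬p → p)), 0
4. ¬p, 0
5. p → (¬p → p), 0
Accessibility: 0R0

Satisfiable (open branch found)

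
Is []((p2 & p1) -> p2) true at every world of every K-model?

Tableau for the negation ~[]((p2 & p1) -> p2):
1. ~[]((p2 & p1) -> p2), w0
2. ~((p2 & p1) -> p2), w1
3. p2 & p1, w1
4. ~p2, w1
5. p2, w1
6. p1, w1
Accessibility: w0Rw1
Branch closes: p2 and ~p2 both at w1.
All branches of the negation close; one closing branch shown above.

Valid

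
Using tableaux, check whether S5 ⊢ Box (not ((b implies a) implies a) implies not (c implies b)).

Tableau for the negation not Box (not ((b implies a) implies a) implies not (c implies b)):
1. not Box (not ((b implies a) implies a) implies not (c implies b)), u
2. not (not ((b implies a) implies a) implies not (c implies b)), v
3. not ((b implies a) implies a), v
4. c implies b, v
5. b implies a, v
6. not a, v
7. not c, v
8. not b, v
Accessibility: uRu, uRv, vRu, vRv
The negation has an open branch (countermodel exists).

Not valid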